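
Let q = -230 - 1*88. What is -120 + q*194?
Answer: -61812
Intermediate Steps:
q = -318 (q = -230 - 88 = -318)
-120 + q*194 = -120 - 318*194 = -120 - 61692 = -61812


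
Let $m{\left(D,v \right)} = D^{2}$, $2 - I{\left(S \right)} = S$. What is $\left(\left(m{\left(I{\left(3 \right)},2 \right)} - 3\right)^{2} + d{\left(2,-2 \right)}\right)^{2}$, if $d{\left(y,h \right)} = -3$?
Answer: $1$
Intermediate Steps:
$I{\left(S \right)} = 2 - S$
$\left(\left(m{\left(I{\left(3 \right)},2 \right)} - 3\right)^{2} + d{\left(2,-2 \right)}\right)^{2} = \left(\left(\left(2 - 3\right)^{2} - 3\right)^{2} - 3\right)^{2} = \left(\left(\left(-1\right)^{2} - 3\right)^{2} - 3\right)^{2} = \left(\left(1 - 3\right)^{2} - 3\right)^{2} = \left(\left(-2\right)^{2} - 3\right)^{2} = \left(4 - 3\right)^{2} = 1^{2} = 1$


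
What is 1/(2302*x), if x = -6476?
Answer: -1/14907752 ≈ -6.7079e-8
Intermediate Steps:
1/(2302*x) = 1/(2302*(-6476)) = (1/2302)*(-1/6476) = -1/14907752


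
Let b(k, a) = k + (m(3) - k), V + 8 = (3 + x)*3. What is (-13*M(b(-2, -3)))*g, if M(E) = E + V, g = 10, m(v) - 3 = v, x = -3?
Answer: 260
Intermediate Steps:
m(v) = 3 + v
V = -8 (V = -8 + (3 - 3)*3 = -8 + 0*3 = -8 + 0 = -8)
b(k, a) = 6 (b(k, a) = k + ((3 + 3) - k) = k + (6 - k) = 6)
M(E) = -8 + E (M(E) = E - 8 = -8 + E)
(-13*M(b(-2, -3)))*g = -13*(-8 + 6)*10 = -13*(-2)*10 = 26*10 = 260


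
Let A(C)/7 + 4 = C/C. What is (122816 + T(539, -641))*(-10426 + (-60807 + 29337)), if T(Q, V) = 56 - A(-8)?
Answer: -5148725128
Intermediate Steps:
A(C) = -21 (A(C) = -28 + 7*(C/C) = -28 + 7*1 = -28 + 7 = -21)
T(Q, V) = 77 (T(Q, V) = 56 - 1*(-21) = 56 + 21 = 77)
(122816 + T(539, -641))*(-10426 + (-60807 + 29337)) = (122816 + 77)*(-10426 + (-60807 + 29337)) = 122893*(-10426 - 31470) = 122893*(-41896) = -5148725128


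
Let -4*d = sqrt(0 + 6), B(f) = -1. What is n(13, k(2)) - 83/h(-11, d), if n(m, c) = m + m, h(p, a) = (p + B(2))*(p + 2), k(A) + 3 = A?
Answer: 2725/108 ≈ 25.231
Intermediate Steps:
k(A) = -3 + A
d = -sqrt(6)/4 (d = -sqrt(0 + 6)/4 = -sqrt(6)/4 ≈ -0.61237)
h(p, a) = (-1 + p)*(2 + p) (h(p, a) = (p - 1)*(p + 2) = (-1 + p)*(2 + p))
n(m, c) = 2*m
n(13, k(2)) - 83/h(-11, d) = 2*13 - 83/(-2 - 11 + (-11)**2) = 26 - 83/(-2 - 11 + 121) = 26 - 83/108 = 2725/108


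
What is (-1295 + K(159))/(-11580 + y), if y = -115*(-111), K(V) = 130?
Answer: -233/237 ≈ -0.98312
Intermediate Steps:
y = 12765
(-1295 + K(159))/(-11580 + y) = (-1295 + 130)/(-11580 + 12765) = -1165/1185 = -1165*1/1185 = -233/237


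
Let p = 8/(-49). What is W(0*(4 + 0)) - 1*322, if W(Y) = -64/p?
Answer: 70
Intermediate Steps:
p = -8/49 (p = 8*(-1/49) = -8/49 ≈ -0.16327)
W(Y) = 392 (W(Y) = -64/(-8/49) = -64*(-49/8) = 392)
W(0*(4 + 0)) - 1*322 = 392 - 1*322 = 392 - 322 = 70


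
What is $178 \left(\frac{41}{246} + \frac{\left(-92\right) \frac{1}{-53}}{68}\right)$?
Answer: $\frac{92471}{2703} \approx 34.211$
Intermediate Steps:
$178 \left(\frac{41}{246} + \frac{\left(-92\right) \frac{1}{-53}}{68}\right) = 178 \left(41 \cdot \frac{1}{246} + \left(-92\right) \left(- \frac{1}{53}\right) \frac{1}{68}\right) = 178 \left(\frac{1}{6} + \frac{92}{53} \cdot \frac{1}{68}\right) = 178 \left(\frac{1}{6} + \frac{23}{901}\right) = 178 \cdot \frac{1039}{5406} = \frac{92471}{2703}$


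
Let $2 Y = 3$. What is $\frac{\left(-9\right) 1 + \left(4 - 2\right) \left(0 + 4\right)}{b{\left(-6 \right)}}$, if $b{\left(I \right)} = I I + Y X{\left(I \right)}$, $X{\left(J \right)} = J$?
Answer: $- \frac{1}{27} \approx -0.037037$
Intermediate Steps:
$Y = \frac{3}{2}$ ($Y = \frac{1}{2} \cdot 3 = \frac{3}{2} \approx 1.5$)
$b{\left(I \right)} = I^{2} + \frac{3 I}{2}$ ($b{\left(I \right)} = I I + \frac{3 I}{2} = I^{2} + \frac{3 I}{2}$)
$\frac{\left(-9\right) 1 + \left(4 - 2\right) \left(0 + 4\right)}{b{\left(-6 \right)}} = \frac{\left(-9\right) 1 + \left(4 - 2\right) \left(0 + 4\right)}{\frac{1}{2} \left(-6\right) \left(3 + 2 \left(-6\right)\right)} = \frac{-9 + 2 \cdot 4}{\frac{1}{2} \left(-6\right) \left(3 - 12\right)} = \frac{-9 + 8}{\frac{1}{2} \left(-6\right) \left(-9\right)} = - \frac{1}{27}$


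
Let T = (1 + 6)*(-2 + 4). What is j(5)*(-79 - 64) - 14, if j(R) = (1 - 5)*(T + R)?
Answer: 10854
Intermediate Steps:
T = 14 (T = 7*2 = 14)
j(R) = -56 - 4*R (j(R) = (1 - 5)*(14 + R) = -4*(14 + R) = -56 - 4*R)
j(5)*(-79 - 64) - 14 = (-56 - 4*5)*(-79 - 64) - 14 = (-56 - 20)*(-143) - 14 = -76*(-143) - 14 = 10868 - 14 = 10854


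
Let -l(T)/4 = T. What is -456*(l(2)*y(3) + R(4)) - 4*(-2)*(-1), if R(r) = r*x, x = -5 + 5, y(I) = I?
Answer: 10936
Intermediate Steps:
l(T) = -4*T
x = 0
R(r) = 0 (R(r) = r*0 = 0)
-456*(l(2)*y(3) + R(4)) - 4*(-2)*(-1) = -456*(-4*2*3 + 0) - 4*(-2)*(-1) = -456*(-8*3 + 0) + 8*(-1) = -456*(-24 + 0) - 8 = -456*(-24) - 8 = -76*(-144) - 8 = 10944 - 8 = 10936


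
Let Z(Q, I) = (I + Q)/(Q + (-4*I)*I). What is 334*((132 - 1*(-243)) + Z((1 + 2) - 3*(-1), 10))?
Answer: 24671578/197 ≈ 1.2524e+5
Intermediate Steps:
Z(Q, I) = (I + Q)/(Q - 4*I**2)
334*((132 - 1*(-243)) + Z((1 + 2) - 3*(-1), 10)) = 334*((132 - 1*(-243)) + (-1*10 - ((1 + 2) - 3*(-1)))/(-((1 + 2) - 3*(-1)) + 4*10**2)) = 334*((132 + 243) + (-10 - (3 + 3))/(-(3 + 3) + 4*100)) = 334*(375 + (-10 - 1*6)/(-1*6 + 400)) = 334*(375 + (-10 - 6)/(-6 + 400)) = 334*(375 - 16/394) = 334*(375 + (1/394)*(-16)) = 334*(375 - 8/197) = 334*(73867/197) = 24671578/197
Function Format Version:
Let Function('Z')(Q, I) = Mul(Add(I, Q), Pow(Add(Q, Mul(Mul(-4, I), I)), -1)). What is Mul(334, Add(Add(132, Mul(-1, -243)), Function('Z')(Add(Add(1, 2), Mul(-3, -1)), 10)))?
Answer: Rational(24671578, 197) ≈ 1.2524e+5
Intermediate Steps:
Function('Z')(Q, I) = Mul(Pow(Add(Q, Mul(-4, Pow(I, 2))), -1), Add(I, Q)) (Function('Z')(Q, I) = Mul(Add(I, Q), Pow(Add(Q, Mul(-4, Pow(I, 2))), -1)) = Mul(Pow(Add(Q, Mul(-4, Pow(I, 2))), -1), Add(I, Q)))
Mul(334, Add(Add(132, Mul(-1, -243)), Function('Z')(Add(Add(1, 2), Mul(-3, -1)), 10))) = Mul(334, Add(Add(132, Mul(-1, -243)), Mul(Pow(Add(Mul(-1, Add(Add(1, 2), Mul(-3, -1))), Mul(4, Pow(10, 2))), -1), Add(Mul(-1, 10), Mul(-1, Add(Add(1, 2), Mul(-3, -1))))))) = Mul(334, Add(Add(132, 243), Mul(Pow(Add(Mul(-1, Add(3, 3)), Mul(4, 100)), -1), Add(-10, Mul(-1, Add(3, 3)))))) = Mul(334, Add(375, Mul(Pow(Add(Mul(-1, 6), 400), -1), Add(-10, Mul(-1, 6))))) = Mul(334, Add(375, Mul(Pow(Add(-6, 400), -1), Add(-10, -6)))) = Mul(334, Add(375, Mul(Pow(394, -1), -16))) = Mul(334, Add(375, Mul(Rational(1, 394), -16))) = Mul(334, Add(375, Rational(-8, 197))) = Mul(334, Rational(73867, 197)) = Rational(24671578, 197)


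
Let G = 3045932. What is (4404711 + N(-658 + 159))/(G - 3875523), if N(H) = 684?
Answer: -4405395/829591 ≈ -5.3103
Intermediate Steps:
(4404711 + N(-658 + 159))/(G - 3875523) = (4404711 + 684)/(3045932 - 3875523) = 4405395/(-829591) = 4405395*(-1/829591) = -4405395/829591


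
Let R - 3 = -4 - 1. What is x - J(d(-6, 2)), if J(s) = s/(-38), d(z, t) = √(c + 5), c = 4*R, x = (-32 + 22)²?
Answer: 100 + I*√3/38 ≈ 100.0 + 0.04558*I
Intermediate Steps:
R = -2 (R = 3 + (-4 - 1) = 3 - 5 = -2)
x = 100 (x = (-10)² = 100)
c = -8 (c = 4*(-2) = -8)
d(z, t) = I*√3 (d(z, t) = √(-8 + 5) = √(-3) = I*√3)
J(s) = -s/38 (J(s) = s*(-1/38) = -s/38)
x - J(d(-6, 2)) = 100 - (-1)*I*√3/38 = 100 + I*√3/38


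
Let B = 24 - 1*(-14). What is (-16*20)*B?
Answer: -12160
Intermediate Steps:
B = 38 (B = 24 + 14 = 38)
(-16*20)*B = -16*20*38 = -320*38 = -12160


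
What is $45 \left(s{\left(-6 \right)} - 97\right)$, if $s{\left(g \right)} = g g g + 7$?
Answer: $-13770$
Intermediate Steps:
$s{\left(g \right)} = 7 + g^{3}$ ($s{\left(g \right)} = g^{2} g + 7 = g^{3} + 7 = 7 + g^{3}$)
$45 \left(s{\left(-6 \right)} - 97\right) = 45 \left(\left(7 + \left(-6\right)^{3}\right) - 97\right) = 45 \left(\left(7 - 216\right) - 97\right) = 45 \left(-209 - 97\right) = 45 \left(-306\right) = -13770$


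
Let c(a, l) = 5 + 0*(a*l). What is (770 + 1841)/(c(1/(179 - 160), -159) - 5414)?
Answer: -2611/5409 ≈ -0.48271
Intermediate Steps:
c(a, l) = 5 (c(a, l) = 5 + 0 = 5)
(770 + 1841)/(c(1/(179 - 160), -159) - 5414) = (770 + 1841)/(5 - 5414) = 2611/(-5409) = 2611*(-1/5409) = -2611/5409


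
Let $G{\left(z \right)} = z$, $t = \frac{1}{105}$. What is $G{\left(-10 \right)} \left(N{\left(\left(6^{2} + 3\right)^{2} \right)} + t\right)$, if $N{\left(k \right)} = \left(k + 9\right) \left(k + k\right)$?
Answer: $- \frac{977394602}{21} \approx -4.6543 \cdot 10^{7}$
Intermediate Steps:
$t = \frac{1}{105} \approx 0.0095238$
$N{\left(k \right)} = 2 k \left(9 + k\right)$ ($N{\left(k \right)} = \left(9 + k\right) 2 k = 2 k \left(9 + k\right)$)
$G{\left(-10 \right)} \left(N{\left(\left(6^{2} + 3\right)^{2} \right)} + t\right) = - 10 \left(2 \left(6^{2} + 3\right)^{2} \left(9 + \left(6^{2} + 3\right)^{2}\right) + \frac{1}{105}\right) = - 10 \left(2 \left(36 + 3\right)^{2} \left(9 + \left(36 + 3\right)^{2}\right) + \frac{1}{105}\right) = - 10 \left(2 \cdot 39^{2} \left(9 + 39^{2}\right) + \frac{1}{105}\right) = - 10 \left(2 \cdot 1521 \left(9 + 1521\right) + \frac{1}{105}\right) = - 10 \left(2 \cdot 1521 \cdot 1530 + \frac{1}{105}\right) = - 10 \left(4654260 + \frac{1}{105}\right) = \left(-10\right) \frac{488697301}{105} = - \frac{977394602}{21}$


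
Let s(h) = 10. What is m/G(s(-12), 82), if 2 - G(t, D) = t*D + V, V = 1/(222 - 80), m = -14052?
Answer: 665128/38719 ≈ 17.178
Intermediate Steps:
V = 1/142 ≈ 0.0070423
G(t, D) = 283/142 - D*t (G(t, D) = 2 - (t*D + 1/142) = 2 - (D*t + 1/142) = 2 - (1/142 + D*t) = 2 + (-1/142 - D*t) = 283/142 - D*t)
m/G(s(-12), 82) = -14052/(283/142 - 1*82*10) = -14052/(283/142 - 820) = -14052/(-116157/142) = -14052*(-142/116157) = 665128/38719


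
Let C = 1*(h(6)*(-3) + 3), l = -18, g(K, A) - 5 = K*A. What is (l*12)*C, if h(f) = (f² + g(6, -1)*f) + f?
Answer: 22680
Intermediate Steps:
g(K, A) = 5 + A*K (g(K, A) = 5 + K*A = 5 + A*K)
h(f) = f² (h(f) = (f² + (5 - 1*6)*f) + f = (f² + (5 - 6)*f) + f = (f² - f) + f = f²)
C = -105 (C = 1*(6²*(-3) + 3) = 1*(36*(-3) + 3) = 1*(-108 + 3) = 1*(-105) = -105)
(l*12)*C = -18*12*(-105) = -216*(-105) = 22680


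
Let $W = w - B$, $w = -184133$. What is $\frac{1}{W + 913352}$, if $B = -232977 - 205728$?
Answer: $\frac{1}{1167924} \approx 8.5622 \cdot 10^{-7}$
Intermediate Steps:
$B = -438705$ ($B = -232977 - 205728 = -438705$)
$W = 254572$ ($W = -184133 - -438705 = -184133 + 438705 = 254572$)
$\frac{1}{W + 913352} = \frac{1}{254572 + 913352} = \frac{1}{1167924}$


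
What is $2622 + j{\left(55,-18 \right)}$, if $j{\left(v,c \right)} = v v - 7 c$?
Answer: $5773$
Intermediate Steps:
$j{\left(v,c \right)} = v^{2} - 7 c$
$2622 + j{\left(55,-18 \right)} = 2622 - \left(-126 - 55^{2}\right) = 2622 + \left(3025 + 126\right) = 2622 + 3151 = 5773$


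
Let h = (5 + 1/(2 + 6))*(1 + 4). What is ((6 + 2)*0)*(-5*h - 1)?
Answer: 0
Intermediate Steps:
h = 205/8 (h = (5 + 1/8)*5 = (5 + ⅛)*5 = (41/8)*5 = 205/8 ≈ 25.625)
((6 + 2)*0)*(-5*h - 1) = ((6 + 2)*0)*(-5*205/8 - 1) = (8*0)*(-1025/8 - 1) = 0*(-1033/8) = 0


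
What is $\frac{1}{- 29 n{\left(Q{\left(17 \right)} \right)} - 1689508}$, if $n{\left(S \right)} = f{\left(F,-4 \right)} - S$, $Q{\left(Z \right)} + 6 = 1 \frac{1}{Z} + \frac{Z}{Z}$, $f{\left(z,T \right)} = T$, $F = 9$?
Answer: $- \frac{17}{28722100} \approx -5.9188 \cdot 10^{-7}$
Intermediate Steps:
$Q{\left(Z \right)} = -5 + \frac{1}{Z}$ ($Q{\left(Z \right)} = -6 + \left(1 \frac{1}{Z} + \frac{Z}{Z}\right) = -6 + \left(\frac{1}{Z} + 1\right) = -6 + \left(1 + \frac{1}{Z}\right) = -5 + \frac{1}{Z}$)
$n{\left(S \right)} = -4 - S$
$\frac{1}{- 29 n{\left(Q{\left(17 \right)} \right)} - 1689508} = \frac{1}{- 29 \left(-4 - \left(-5 + \frac{1}{17}\right)\right) - 1689508} = \frac{1}{- 29 \left(-4 - - \frac{84}{17}\right) - 1689508} = \frac{1}{- 29 \left(-4 + \frac{84}{17}\right) - 1689508} = \frac{1}{\left(-29\right) \frac{16}{17} - 1689508} = \frac{1}{- \frac{464}{17} - 1689508} = \frac{1}{- \frac{28722100}{17}} = - \frac{17}{28722100}$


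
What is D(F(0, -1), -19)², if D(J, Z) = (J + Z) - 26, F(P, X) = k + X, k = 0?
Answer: 2116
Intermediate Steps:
F(P, X) = X (F(P, X) = 0 + X = X)
D(J, Z) = -26 + J + Z
D(F(0, -1), -19)² = (-26 - 1 - 19)² = (-46)² = 2116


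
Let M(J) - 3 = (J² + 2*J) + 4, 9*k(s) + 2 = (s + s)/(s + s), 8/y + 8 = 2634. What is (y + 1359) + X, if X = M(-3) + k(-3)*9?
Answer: 1796188/1313 ≈ 1368.0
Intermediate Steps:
y = 4/1313 (y = 8/(-8 + 2634) = 8/2626 = 8*(1/2626) = 4/1313 ≈ 0.0030465)
k(s) = -⅑ (k(s) = -2/9 + ((s + s)/(s + s))/9 = -2/9 + ((2*s)/((2*s)))/9 = -2/9 + ((2*s)*(1/(2*s)))/9 = -2/9 + (⅑)*1 = -2/9 + ⅑ = -⅑)
M(J) = 7 + J² + 2*J (M(J) = 3 + ((J² + 2*J) + 4) = 3 + (4 + J² + 2*J) = 7 + J² + 2*J)
X = 9 (X = (7 + (-3)² + 2*(-3)) - ⅑*9 = (7 + 9 - 6) - 1 = 10 - 1 = 9)
(y + 1359) + X = (4/1313 + 1359) + 9 = 1784371/1313 + 9 = 1796188/1313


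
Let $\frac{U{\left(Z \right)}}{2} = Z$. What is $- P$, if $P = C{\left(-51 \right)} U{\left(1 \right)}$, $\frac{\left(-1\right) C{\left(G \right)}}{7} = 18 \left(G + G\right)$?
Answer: $-25704$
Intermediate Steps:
$U{\left(Z \right)} = 2 Z$
$C{\left(G \right)} = - 252 G$ ($C{\left(G \right)} = - 7 \cdot 18 \left(G + G\right) = - 7 \cdot 18 \cdot 2 G = - 7 \cdot 36 G = - 252 G$)
$P = 25704$ ($P = \left(-252\right) \left(-51\right) 2 \cdot 1 = 12852 \cdot 2 = 25704$)
$- P = \left(-1\right) 25704 = -25704$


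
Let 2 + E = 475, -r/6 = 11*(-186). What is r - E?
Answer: 11803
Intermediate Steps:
r = 12276 (r = -66*(-186) = -6*(-2046) = 12276)
E = 473 (E = -2 + 475 = 473)
r - E = 12276 - 1*473 = 12276 - 473 = 11803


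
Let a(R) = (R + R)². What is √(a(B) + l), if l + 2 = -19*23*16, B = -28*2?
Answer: 5*√222 ≈ 74.498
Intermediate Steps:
B = -56
a(R) = 4*R² (a(R) = (2*R)² = 4*R²)
l = -6994 (l = -2 - 19*23*16 = -2 - 437*16 = -2 - 6992 = -6994)
√(a(B) + l) = √(4*(-56)² - 6994) = √(4*3136 - 6994) = √(12544 - 6994) = √5550 = 5*√222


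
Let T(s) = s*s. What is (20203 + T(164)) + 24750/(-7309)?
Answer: 344221841/7309 ≈ 47096.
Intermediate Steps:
T(s) = s**2
(20203 + T(164)) + 24750/(-7309) = (20203 + 164**2) + 24750/(-7309) = (20203 + 26896) + 24750*(-1/7309) = 47099 - 24750/7309 = 344221841/7309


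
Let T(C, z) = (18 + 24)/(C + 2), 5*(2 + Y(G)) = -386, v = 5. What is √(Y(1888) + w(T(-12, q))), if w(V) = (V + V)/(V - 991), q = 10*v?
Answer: I*√3063794730/6220 ≈ 8.899*I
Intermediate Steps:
Y(G) = -396/5 (Y(G) = -2 + (⅕)*(-386) = -2 - 386/5 = -396/5)
q = 50 (q = 10*5 = 50)
T(C, z) = 42/(2 + C)
w(V) = 2*V/(-991 + V) (w(V) = (2*V)/(-991 + V) = 2*V/(-991 + V))
√(Y(1888) + w(T(-12, q))) = √(-396/5 + 2*(42/(2 - 12))/(-991 + 42/(2 - 12))) = √(-396/5 + 2*(42/(-10))/(-991 + 42/(-10))) = √(-396/5 + 2*(42*(-⅒))/(-991 + 42*(-⅒))) = √(-396/5 + 2*(-21/5)/(-991 - 21/5)) = √(-396/5 + 2*(-21/5)/(-4976/5)) = √(-396/5 + 2*(-21/5)*(-5/4976)) = √(-396/5 + 21/2488) = √(-985143/12440) = I*√3063794730/6220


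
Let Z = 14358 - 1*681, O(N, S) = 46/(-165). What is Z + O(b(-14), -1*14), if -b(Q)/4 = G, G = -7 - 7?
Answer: 2256659/165 ≈ 13677.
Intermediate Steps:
G = -14
b(Q) = 56 (b(Q) = -4*(-14) = 56)
O(N, S) = -46/165 (O(N, S) = 46*(-1/165) = -46/165)
Z = 13677 (Z = 14358 - 681 = 13677)
Z + O(b(-14), -1*14) = 13677 - 46/165 = 2256659/165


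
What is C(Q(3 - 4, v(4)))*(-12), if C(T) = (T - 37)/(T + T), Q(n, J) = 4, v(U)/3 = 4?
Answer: 99/2 ≈ 49.500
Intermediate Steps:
v(U) = 12 (v(U) = 3*4 = 12)
C(T) = (-37 + T)/(2*T) (C(T) = (-37 + T)/((2*T)) = (-37 + T)*(1/(2*T)) = (-37 + T)/(2*T))
C(Q(3 - 4, v(4)))*(-12) = ((1/2)*(-37 + 4)/4)*(-12) = ((1/2)*(1/4)*(-33))*(-12) = -33/8*(-12) = 99/2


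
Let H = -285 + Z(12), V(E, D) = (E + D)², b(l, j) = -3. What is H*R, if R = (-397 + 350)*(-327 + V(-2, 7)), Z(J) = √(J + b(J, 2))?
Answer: -4002708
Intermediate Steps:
Z(J) = √(-3 + J) (Z(J) = √(J - 3) = √(-3 + J))
V(E, D) = (D + E)²
H = -282 (H = -285 + √(-3 + 12) = -285 + √9 = -285 + 3 = -282)
R = 14194 (R = (-397 + 350)*(-327 + (7 - 2)²) = -47*(-327 + 5²) = -47*(-327 + 25) = -47*(-302) = 14194)
H*R = -282*14194 = -4002708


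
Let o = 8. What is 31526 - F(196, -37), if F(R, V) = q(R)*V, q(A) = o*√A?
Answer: 35670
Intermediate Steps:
q(A) = 8*√A
F(R, V) = 8*V*√R (F(R, V) = (8*√R)*V = 8*V*√R)
31526 - F(196, -37) = 31526 - 8*(-37)*√196 = 31526 - 8*(-37)*14 = 31526 - 1*(-4144) = 31526 + 4144 = 35670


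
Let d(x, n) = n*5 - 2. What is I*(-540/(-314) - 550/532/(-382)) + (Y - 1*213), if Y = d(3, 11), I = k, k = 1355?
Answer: 34680758885/15953084 ≈ 2173.9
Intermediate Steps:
d(x, n) = -2 + 5*n (d(x, n) = 5*n - 2 = -2 + 5*n)
I = 1355
Y = 53 (Y = -2 + 5*11 = -2 + 55 = 53)
I*(-540/(-314) - 550/532/(-382)) + (Y - 1*213) = 1355*(-540/(-314) - 550/532/(-382)) + (53 - 1*213) = 1355*(-540*(-1/314) - 550*1/532*(-1/382)) + (53 - 213) = 1355*(270/157 - 275/266*(-1/382)) - 160 = 1355*(270/157 + 275/101612) - 160 = 1355*(27478415/15953084) - 160 = 37233252325/15953084 - 160 = 34680758885/15953084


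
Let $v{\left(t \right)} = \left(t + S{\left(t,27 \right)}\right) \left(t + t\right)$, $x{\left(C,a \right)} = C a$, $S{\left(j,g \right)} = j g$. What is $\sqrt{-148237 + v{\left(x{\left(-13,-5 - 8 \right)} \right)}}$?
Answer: $\sqrt{1451179} \approx 1204.6$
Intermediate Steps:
$S{\left(j,g \right)} = g j$
$v{\left(t \right)} = 56 t^{2}$ ($v{\left(t \right)} = \left(t + 27 t\right) \left(t + t\right) = 28 t 2 t = 56 t^{2}$)
$\sqrt{-148237 + v{\left(x{\left(-13,-5 - 8 \right)} \right)}} = \sqrt{-148237 + 56 \left(- 13 \left(-5 - 8\right)\right)^{2}} = \sqrt{-148237 + 56 \left(\left(-13\right) \left(-13\right)\right)^{2}} = \sqrt{-148237 + 56 \cdot 169^{2}} = \sqrt{-148237 + 56 \cdot 28561} = \sqrt{-148237 + 1599416} = \sqrt{1451179}$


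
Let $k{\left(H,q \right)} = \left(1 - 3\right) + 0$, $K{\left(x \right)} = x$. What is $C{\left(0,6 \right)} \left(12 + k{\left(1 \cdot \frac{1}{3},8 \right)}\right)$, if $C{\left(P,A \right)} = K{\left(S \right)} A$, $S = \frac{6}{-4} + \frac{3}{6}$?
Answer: $-60$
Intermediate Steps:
$S = -1$ ($S = 6 \left(- \frac{1}{4}\right) + 3 \cdot \frac{1}{6} = - \frac{3}{2} + \frac{1}{2} = -1$)
$C{\left(P,A \right)} = - A$
$k{\left(H,q \right)} = -2$ ($k{\left(H,q \right)} = -2 + 0 = -2$)
$C{\left(0,6 \right)} \left(12 + k{\left(1 \cdot \frac{1}{3},8 \right)}\right) = \left(-1\right) 6 \left(12 - 2\right) = \left(-6\right) 10 = -60$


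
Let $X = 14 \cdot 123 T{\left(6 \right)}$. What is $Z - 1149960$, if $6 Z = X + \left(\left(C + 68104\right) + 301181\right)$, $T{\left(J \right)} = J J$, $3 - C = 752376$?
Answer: $-1203476$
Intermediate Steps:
$C = -752373$ ($C = 3 - 752376 = -752373$)
$T{\left(J \right)} = J^{2}$
$X = 61992$ ($X = 14 \cdot 123 \cdot 6^{2} = 1722 \cdot 36 = 61992$)
$Z = -53516$ ($Z = \frac{61992 + \left(\left(-752373 + 68104\right) + 301181\right)}{6} = \frac{61992 + \left(-684269 + 301181\right)}{6} = \frac{61992 - 383088}{6} = \frac{1}{6} \left(-321096\right) = -53516$)
$Z - 1149960 = -53516 - 1149960 = -1203476$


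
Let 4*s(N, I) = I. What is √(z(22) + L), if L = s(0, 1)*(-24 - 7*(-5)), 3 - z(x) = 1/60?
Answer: √1290/15 ≈ 2.3944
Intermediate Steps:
z(x) = 179/60 (z(x) = 3 - 1/60 = 179/60)
s(N, I) = I/4
L = 11/4 (L = ((¼)*1)*(-24 - 7*(-5)) = (-24 + 35)/4 = (¼)*11 = 11/4 ≈ 2.7500)
√(z(22) + L) = √(179/60 + 11/4) = √(86/15) = √1290/15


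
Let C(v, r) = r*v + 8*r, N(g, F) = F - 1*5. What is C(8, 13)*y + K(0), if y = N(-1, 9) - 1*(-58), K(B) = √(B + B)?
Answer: 12896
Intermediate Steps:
N(g, F) = -5 + F (N(g, F) = F - 5 = -5 + F)
C(v, r) = 8*r + r*v
K(B) = √2*√B (K(B) = √(2*B) = √2*√B)
y = 62 (y = (-5 + 9) - 1*(-58) = 4 + 58 = 62)
C(8, 13)*y + K(0) = (13*(8 + 8))*62 + √2*√0 = (13*16)*62 + √2*0 = 208*62 + 0 = 12896 + 0 = 12896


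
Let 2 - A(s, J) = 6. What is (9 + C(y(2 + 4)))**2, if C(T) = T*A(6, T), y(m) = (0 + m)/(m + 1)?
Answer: 1521/49 ≈ 31.041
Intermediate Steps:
A(s, J) = -4 (A(s, J) = 2 - 1*6 = 2 - 6 = -4)
y(m) = m/(1 + m)
C(T) = -4*T (C(T) = T*(-4) = -4*T)
(9 + C(y(2 + 4)))**2 = (9 - 4*(2 + 4)/(1 + (2 + 4)))**2 = (9 - 24/(1 + 6))**2 = (9 - 24/7)**2 = (39/7)**2 = 1521/49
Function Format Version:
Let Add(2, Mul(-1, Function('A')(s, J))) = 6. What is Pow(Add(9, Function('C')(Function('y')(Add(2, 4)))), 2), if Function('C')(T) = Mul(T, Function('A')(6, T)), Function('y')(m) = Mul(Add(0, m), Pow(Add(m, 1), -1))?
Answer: Rational(1521, 49) ≈ 31.041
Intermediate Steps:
Function('A')(s, J) = -4 (Function('A')(s, J) = Add(2, Mul(-1, 6)) = Add(2, -6) = -4)
Function('y')(m) = Mul(m, Pow(Add(1, m), -1))
Function('C')(T) = Mul(-4, T) (Function('C')(T) = Mul(T, -4) = Mul(-4, T))
Pow(Add(9, Function('C')(Function('y')(Add(2, 4)))), 2) = Pow(Add(9, Mul(-4, Mul(Add(2, 4), Pow(Add(1, Add(2, 4)), -1)))), 2) = Pow(Add(9, Mul(-4, Mul(6, Pow(Add(1, 6), -1)))), 2) = Pow(Add(9, Mul(-4, Mul(6, Pow(7, -1)))), 2) = Pow(Add(9, Mul(-4, Mul(6, Rational(1, 7)))), 2) = Pow(Add(9, Mul(-4, Rational(6, 7))), 2) = Pow(Add(9, Rational(-24, 7)), 2) = Pow(Rational(39, 7), 2) = Rational(1521, 49)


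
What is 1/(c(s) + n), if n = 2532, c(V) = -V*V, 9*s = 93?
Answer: 9/21827 ≈ 0.00041233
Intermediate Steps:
s = 31/3 (s = (1/9)*93 = 31/3 ≈ 10.333)
c(V) = -V**2
1/(c(s) + n) = 1/(-(31/3)**2 + 2532) = 1/(-1*961/9 + 2532) = 1/(-961/9 + 2532) = 1/(21827/9) = 9/21827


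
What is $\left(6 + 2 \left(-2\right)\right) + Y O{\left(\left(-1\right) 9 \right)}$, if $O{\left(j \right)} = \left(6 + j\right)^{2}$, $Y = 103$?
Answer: $929$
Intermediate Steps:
$\left(6 + 2 \left(-2\right)\right) + Y O{\left(\left(-1\right) 9 \right)} = \left(6 + 2 \left(-2\right)\right) + 103 \left(6 - 9\right)^{2} = \left(6 - 4\right) + 103 \left(6 - 9\right)^{2} = 2 + 103 \left(-3\right)^{2} = 2 + 103 \cdot 9 = 2 + 927 = 929$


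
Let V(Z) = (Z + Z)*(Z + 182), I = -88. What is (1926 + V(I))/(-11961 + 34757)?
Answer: -7309/11398 ≈ -0.64125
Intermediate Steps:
V(Z) = 2*Z*(182 + Z) (V(Z) = (2*Z)*(182 + Z) = 2*Z*(182 + Z))
(1926 + V(I))/(-11961 + 34757) = (1926 + 2*(-88)*(182 - 88))/(-11961 + 34757) = (1926 + 2*(-88)*94)/22796 = (1926 - 16544)*(1/22796) = -14618*1/22796 = -7309/11398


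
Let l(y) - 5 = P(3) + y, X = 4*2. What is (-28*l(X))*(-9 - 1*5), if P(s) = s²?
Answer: 8624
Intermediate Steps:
X = 8
l(y) = 14 + y (l(y) = 5 + (3² + y) = 5 + (9 + y) = 14 + y)
(-28*l(X))*(-9 - 1*5) = (-28*(14 + 8))*(-9 - 1*5) = (-28*22)*(-9 - 5) = -616*(-14) = 8624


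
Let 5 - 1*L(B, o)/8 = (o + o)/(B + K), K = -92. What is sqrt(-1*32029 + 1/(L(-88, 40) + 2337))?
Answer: 2*I*sqrt(147022916953)/4285 ≈ 178.97*I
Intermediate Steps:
L(B, o) = 40 - 16*o/(-92 + B) (L(B, o) = 40 - 8*(o + o)/(B - 92) = 40 - 8*2*o/(-92 + B) = 40 - 16*o/(-92 + B))
sqrt(-1*32029 + 1/(L(-88, 40) + 2337)) = sqrt(-1*32029 + 1/(8*(-460 - 2*40 + 5*(-88))/(-92 - 88) + 2337)) = sqrt(-32029 + 1/(8*(-460 - 80 - 440)/(-180) + 2337)) = sqrt(-32029 + 1/(8*(-1/180)*(-980) + 2337)) = sqrt(-32029 + 1/(392/9 + 2337)) = sqrt(-32029 + 1/(21425/9)) = sqrt(-32029 + 9/21425) = sqrt(-686221316/21425) = 2*I*sqrt(147022916953)/4285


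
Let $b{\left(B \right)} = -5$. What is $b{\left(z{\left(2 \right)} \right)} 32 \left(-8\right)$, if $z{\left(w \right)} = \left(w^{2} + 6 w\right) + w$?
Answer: $1280$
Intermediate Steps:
$z{\left(w \right)} = w^{2} + 7 w$
$b{\left(z{\left(2 \right)} \right)} 32 \left(-8\right) = \left(-5\right) 32 \left(-8\right) = \left(-160\right) \left(-8\right) = 1280$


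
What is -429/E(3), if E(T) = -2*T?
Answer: 143/2 ≈ 71.500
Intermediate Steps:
-429/E(3) = -429/((-2*3)) = -429/(-6) = -429*(-⅙) = 143/2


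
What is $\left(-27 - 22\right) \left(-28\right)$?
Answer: $1372$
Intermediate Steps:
$\left(-27 - 22\right) \left(-28\right) = \left(-49\right) \left(-28\right) = 1372$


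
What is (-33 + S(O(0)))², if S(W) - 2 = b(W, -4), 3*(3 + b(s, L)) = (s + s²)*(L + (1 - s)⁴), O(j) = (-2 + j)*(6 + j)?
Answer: 1578726912676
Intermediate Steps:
b(s, L) = -3 + (L + (1 - s)⁴)*(s + s²)/3 (b(s, L) = -3 + ((s + s²)*(L + (1 - s)⁴))/3 = -3 + ((L + (1 - s)⁴)*(s + s²))/3 = -3 + (L + (1 - s)⁴)*(s + s²)/3)
S(W) = -1 - 4*W/3 - 4*W²/3 + W*(-1 + W)⁴/3 + W²*(-1 + W)⁴/3 (S(W) = 2 + (-3 + (⅓)*(-4)*W + (⅓)*(-4)*W² + W*(-1 + W)⁴/3 + W²*(-1 + W)⁴/3) = 2 + (-3 - 4*W/3 - 4*W²/3 + W*(-1 + W)⁴/3 + W²*(-1 + W)⁴/3) = -1 - 4*W/3 - 4*W²/3 + W*(-1 + W)⁴/3 + W²*(-1 + W)⁴/3)
(-33 + S(O(0)))² = (-33 + (-1 - 4*(-12 + 0² + 4*0)/3 - 4*(-12 + 0² + 4*0)²/3 + (-12 + 0² + 4*0)*(-1 + (-12 + 0² + 4*0))⁴/3 + (-12 + 0² + 4*0)²*(-1 + (-12 + 0² + 4*0))⁴/3))² = (-33 + (-1 - 4*(-12 + 0 + 0)/3 - 4*(-12 + 0 + 0)²/3 + (-12 + 0 + 0)*(-1 + (-12 + 0 + 0))⁴/3 + (-12 + 0 + 0)²*(-1 + (-12 + 0 + 0))⁴/3))² = (-33 + (-1 - 4/3*(-12) - 4/3*(-12)² + (⅓)*(-12)*(-1 - 12)⁴ + (⅓)*(-12)²*(-1 - 12)⁴))² = (-33 + (-1 + 16 - 4/3*144 + (⅓)*(-12)*(-13)⁴ + (⅓)*144*(-13)⁴))² = (-33 + (-1 + 16 - 192 + (⅓)*(-12)*28561 + (⅓)*144*28561))² = (-33 + (-1 + 16 - 192 - 114244 + 1370928))² = (-33 + 1256507)² = 1256474² = 1578726912676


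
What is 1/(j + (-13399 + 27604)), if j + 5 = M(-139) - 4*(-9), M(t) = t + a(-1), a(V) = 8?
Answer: 1/14105 ≈ 7.0897e-5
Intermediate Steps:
M(t) = 8 + t (M(t) = t + 8 = 8 + t)
j = -100 (j = -5 + ((8 - 139) - 4*(-9)) = -5 + (-131 + 36) = -5 - 95 = -100)
1/(j + (-13399 + 27604)) = 1/(-100 + (-13399 + 27604)) = 1/(-100 + 14205) = 1/14105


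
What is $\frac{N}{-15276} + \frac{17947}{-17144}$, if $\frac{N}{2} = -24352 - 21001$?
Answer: $\frac{16854017}{3445944} \approx 4.891$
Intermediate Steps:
$N = -90706$ ($N = 2 \left(-24352 - 21001\right) = 2 \left(-45353\right) = -90706$)
$\frac{N}{-15276} + \frac{17947}{-17144} = - \frac{90706}{-15276} + \frac{17947}{-17144} = \left(-90706\right) \left(- \frac{1}{15276}\right) + 17947 \left(- \frac{1}{17144}\right) = \frac{2387}{402} - \frac{17947}{17144} = \frac{16854017}{3445944}$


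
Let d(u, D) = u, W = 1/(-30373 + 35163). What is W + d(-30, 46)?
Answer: -143699/4790 ≈ -30.000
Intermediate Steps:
W = 1/4790 ≈ 0.00020877
W + d(-30, 46) = 1/4790 - 30 = -143699/4790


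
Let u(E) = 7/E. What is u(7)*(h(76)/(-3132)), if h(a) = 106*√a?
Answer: -53*√19/783 ≈ -0.29505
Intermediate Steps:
u(7)*(h(76)/(-3132)) = (7/7)*((106*√76)/(-3132)) = (7*(⅐))*((106*(2*√19))*(-1/3132)) = 1*((212*√19)*(-1/3132)) = 1*(-53*√19/783) = -53*√19/783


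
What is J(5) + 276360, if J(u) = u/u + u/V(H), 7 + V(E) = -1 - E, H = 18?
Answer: 7185381/26 ≈ 2.7636e+5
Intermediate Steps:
V(E) = -8 - E (V(E) = -7 + (-1 - E) = -8 - E)
J(u) = 1 - u/26 (J(u) = u/u + u/(-8 - 1*18) = 1 + u/(-8 - 18) = 1 + u/(-26) = 1 + u*(-1/26) = 1 - u/26)
J(5) + 276360 = (1 - 1/26*5) + 276360 = (1 - 5/26) + 276360 = 21/26 + 276360 = 7185381/26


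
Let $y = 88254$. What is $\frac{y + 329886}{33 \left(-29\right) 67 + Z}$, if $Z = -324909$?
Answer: $- \frac{34845}{32419} \approx -1.0748$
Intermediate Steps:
$\frac{y + 329886}{33 \left(-29\right) 67 + Z} = \frac{88254 + 329886}{33 \left(-29\right) 67 - 324909} = \frac{418140}{\left(-957\right) 67 - 324909} = \frac{418140}{-64119 - 324909} = \frac{418140}{-389028} = 418140 \left(- \frac{1}{389028}\right) = - \frac{34845}{32419}$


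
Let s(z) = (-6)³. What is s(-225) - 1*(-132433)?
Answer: 132217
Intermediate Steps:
s(z) = -216
s(-225) - 1*(-132433) = -216 - 1*(-132433) = -216 + 132433 = 132217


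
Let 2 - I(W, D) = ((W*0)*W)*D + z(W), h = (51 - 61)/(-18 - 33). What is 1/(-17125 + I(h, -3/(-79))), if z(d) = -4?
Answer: -1/17119 ≈ -5.8415e-5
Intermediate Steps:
h = 10/51 (h = -10/(-51) = -10*(-1/51) = 10/51 ≈ 0.19608)
I(W, D) = 6 (I(W, D) = 2 - (((W*0)*W)*D - 4) = 2 - ((0*W)*D - 4) = 2 - (0*D - 4) = 2 - (0 - 4) = 2 - 1*(-4) = 2 + 4 = 6)
1/(-17125 + I(h, -3/(-79))) = 1/(-17125 + 6) = 1/(-17119) = -1/17119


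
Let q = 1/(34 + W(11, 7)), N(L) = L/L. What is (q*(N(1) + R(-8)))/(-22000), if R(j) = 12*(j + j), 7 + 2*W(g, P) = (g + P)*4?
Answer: 191/1463000 ≈ 0.00013055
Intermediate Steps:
N(L) = 1
W(g, P) = -7/2 + 2*P + 2*g (W(g, P) = -7/2 + ((g + P)*4)/2 = -7/2 + ((P + g)*4)/2 = -7/2 + (4*P + 4*g)/2 = -7/2 + (2*P + 2*g) = -7/2 + 2*P + 2*g)
R(j) = 24*j (R(j) = 12*(2*j) = 24*j)
q = 2/133 (q = 1/(34 + (-7/2 + 2*7 + 2*11)) = 1/(34 + (-7/2 + 14 + 22)) = 1/(34 + 65/2) = 1/(133/2) = 2/133 ≈ 0.015038)
(q*(N(1) + R(-8)))/(-22000) = (2*(1 + 24*(-8))/133)/(-22000) = (2*(1 - 192)/133)*(-1/22000) = ((2/133)*(-191))*(-1/22000) = -382/133*(-1/22000) = 191/1463000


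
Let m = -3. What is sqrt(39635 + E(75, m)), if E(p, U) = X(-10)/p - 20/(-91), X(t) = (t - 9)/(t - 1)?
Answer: sqrt(8935774409562)/15015 ≈ 199.09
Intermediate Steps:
X(t) = (-9 + t)/(-1 + t)
E(p, U) = 20/91 + 19/(11*p) (E(p, U) = ((-9 - 10)/(-1 - 10))/p - 20/(-91) = (-19/(-11))/p - 20*(-1/91) = (-1/11*(-19))/p + 20/91 = 19/(11*p) + 20/91 = 20/91 + 19/(11*p))
sqrt(39635 + E(75, m)) = sqrt(39635 + (1/1001)*(1729 + 220*75)/75) = sqrt(39635 + (1/1001)*(1/75)*(1729 + 16500)) = sqrt(39635 + (1/1001)*(1/75)*18229) = sqrt(39635 + 18229/75075) = sqrt(2975615854/75075) = sqrt(8935774409562)/15015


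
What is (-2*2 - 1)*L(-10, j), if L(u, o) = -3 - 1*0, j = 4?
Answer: 15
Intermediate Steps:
L(u, o) = -3 (L(u, o) = -3 + 0 = -3)
(-2*2 - 1)*L(-10, j) = (-2*2 - 1)*(-3) = (-4 - 1)*(-3) = -5*(-3) = 15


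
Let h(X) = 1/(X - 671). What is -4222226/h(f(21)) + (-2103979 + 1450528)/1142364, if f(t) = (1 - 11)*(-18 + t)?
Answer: 1127048868637871/380788 ≈ 2.9598e+9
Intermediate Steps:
f(t) = 180 - 10*t (f(t) = -10*(-18 + t) = 180 - 10*t)
h(X) = 1/(-671 + X)
-4222226/h(f(21)) + (-2103979 + 1450528)/1142364 = -(-2073112966 - 886667460) + (-2103979 + 1450528)/1142364 = -4222226/(1/(-671 + (180 - 210))) - 653451*1/1142364 = -4222226/(1/(-671 - 30)) - 217817/380788 = -4222226/(1/(-701)) - 217817/380788 = -4222226/(-1/701) - 217817/380788 = -4222226*(-701) - 217817/380788 = 2959780426 - 217817/380788 = 1127048868637871/380788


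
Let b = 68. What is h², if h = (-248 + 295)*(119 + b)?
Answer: 77246521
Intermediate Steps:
h = 8789 (h = (-248 + 295)*(119 + 68) = 47*187 = 8789)
h² = 8789² = 77246521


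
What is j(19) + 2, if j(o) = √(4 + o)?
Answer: 2 + √23 ≈ 6.7958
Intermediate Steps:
j(19) + 2 = √(4 + 19) + 2 = √23 + 2 = 2 + √23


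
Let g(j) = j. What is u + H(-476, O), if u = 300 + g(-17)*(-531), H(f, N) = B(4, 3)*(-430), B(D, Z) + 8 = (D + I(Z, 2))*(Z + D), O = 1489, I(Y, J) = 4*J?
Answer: -23353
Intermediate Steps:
B(D, Z) = -8 + (8 + D)*(D + Z) (B(D, Z) = -8 + (D + 4*2)*(Z + D) = -8 + (D + 8)*(D + Z) = -8 + (8 + D)*(D + Z))
H(f, N) = -32680 (H(f, N) = (-8 + 4**2 + 8*4 + 8*3 + 4*3)*(-430) = (-8 + 16 + 32 + 24 + 12)*(-430) = 76*(-430) = -32680)
u = 9327 (u = 300 - 17*(-531) = 300 + 9027 = 9327)
u + H(-476, O) = 9327 - 32680 = -23353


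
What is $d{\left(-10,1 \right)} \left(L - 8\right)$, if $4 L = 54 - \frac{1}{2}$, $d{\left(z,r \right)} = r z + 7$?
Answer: $- \frac{129}{8} \approx -16.125$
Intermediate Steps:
$d{\left(z,r \right)} = 7 + r z$
$L = \frac{107}{8}$ ($L = \frac{54 - \frac{1}{2}}{4} = \frac{1}{4} \cdot \frac{107}{2} = \frac{107}{8} \approx 13.375$)
$d{\left(-10,1 \right)} \left(L - 8\right) = \left(7 + 1 \left(-10\right)\right) \left(\frac{107}{8} - 8\right) = \left(7 - 10\right) \frac{43}{8} = \left(-3\right) \frac{43}{8} = - \frac{129}{8}$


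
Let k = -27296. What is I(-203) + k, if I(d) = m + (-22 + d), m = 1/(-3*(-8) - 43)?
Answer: -522900/19 ≈ -27521.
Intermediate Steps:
m = -1/19 (m = 1/(24 - 43) = 1/(-19) = -1/19 ≈ -0.052632)
I(d) = -419/19 + d (I(d) = -1/19 + (-22 + d) = -419/19 + d)
I(-203) + k = (-419/19 - 203) - 27296 = -4276/19 - 27296 = -522900/19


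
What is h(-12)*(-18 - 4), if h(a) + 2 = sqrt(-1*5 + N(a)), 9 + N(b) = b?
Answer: 44 - 22*I*sqrt(26) ≈ 44.0 - 112.18*I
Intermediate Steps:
N(b) = -9 + b
h(a) = -2 + sqrt(-14 + a) (h(a) = -2 + sqrt(-1*5 + (-9 + a)) = -2 + sqrt(-5 + (-9 + a)) = -2 + sqrt(-14 + a))
h(-12)*(-18 - 4) = (-2 + sqrt(-14 - 12))*(-18 - 4) = (-2 + sqrt(-26))*(-22) = (-2 + I*sqrt(26))*(-22) = 44 - 22*I*sqrt(26)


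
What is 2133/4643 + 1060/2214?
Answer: 4822021/5139801 ≈ 0.93817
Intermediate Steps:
2133/4643 + 1060/2214 = 2133*(1/4643) + 1060*(1/2214) = 2133/4643 + 530/1107 = 4822021/5139801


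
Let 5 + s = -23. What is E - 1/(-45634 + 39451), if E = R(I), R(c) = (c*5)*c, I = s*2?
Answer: 96949441/6183 ≈ 15680.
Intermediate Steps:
s = -28 (s = -5 - 23 = -28)
I = -56 (I = -28*2 = -56)
R(c) = 5*c**2 (R(c) = (5*c)*c = 5*c**2)
E = 15680 (E = 5*(-56)**2 = 5*3136 = 15680)
E - 1/(-45634 + 39451) = 15680 - 1/(-45634 + 39451) = 15680 - 1/(-6183) = 15680 - 1*(-1/6183) = 15680 + 1/6183 = 96949441/6183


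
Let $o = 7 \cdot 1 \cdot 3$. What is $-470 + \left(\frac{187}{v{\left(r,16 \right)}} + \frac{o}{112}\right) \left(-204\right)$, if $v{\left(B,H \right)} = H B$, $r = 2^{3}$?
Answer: $- \frac{25801}{32} \approx -806.28$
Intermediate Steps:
$r = 8$
$v{\left(B,H \right)} = B H$
$o = 21$ ($o = 7 \cdot 3 = 21$)
$-470 + \left(\frac{187}{v{\left(r,16 \right)}} + \frac{o}{112}\right) \left(-204\right) = -470 + \left(\frac{187}{8 \cdot 16} + \frac{21}{112}\right) \left(-204\right) = -470 + \left(\frac{187}{128} + 21 \cdot \frac{1}{112}\right) \left(-204\right) = -470 + \left(187 \cdot \frac{1}{128} + \frac{3}{16}\right) \left(-204\right) = -470 + \left(\frac{187}{128} + \frac{3}{16}\right) \left(-204\right) = -470 + \frac{211}{128} \left(-204\right) = -470 - \frac{10761}{32} = - \frac{25801}{32}$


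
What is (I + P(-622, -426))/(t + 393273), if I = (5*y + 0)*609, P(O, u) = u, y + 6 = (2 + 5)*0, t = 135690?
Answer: -6232/176321 ≈ -0.035345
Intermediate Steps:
y = -6 (y = -6 + (2 + 5)*0 = -6 + 7*0 = -6 + 0 = -6)
I = -18270 (I = (5*(-6) + 0)*609 = (-30 + 0)*609 = -30*609 = -18270)
(I + P(-622, -426))/(t + 393273) = (-18270 - 426)/(135690 + 393273) = -18696/528963 = -18696*1/528963 = -6232/176321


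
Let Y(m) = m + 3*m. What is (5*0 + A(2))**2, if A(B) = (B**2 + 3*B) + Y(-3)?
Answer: 4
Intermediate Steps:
Y(m) = 4*m
A(B) = -12 + B**2 + 3*B (A(B) = (B**2 + 3*B) + 4*(-3) = (B**2 + 3*B) - 12 = -12 + B**2 + 3*B)
(5*0 + A(2))**2 = (5*0 + (-12 + 2**2 + 3*2))**2 = (0 + (-12 + 4 + 6))**2 = (0 - 2)**2 = (-2)**2 = 4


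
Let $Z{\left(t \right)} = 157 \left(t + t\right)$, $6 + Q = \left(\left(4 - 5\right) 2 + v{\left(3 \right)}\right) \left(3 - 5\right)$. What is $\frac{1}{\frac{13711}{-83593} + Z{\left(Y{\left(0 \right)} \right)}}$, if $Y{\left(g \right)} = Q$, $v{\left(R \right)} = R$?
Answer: $- \frac{83593}{209999327} \approx -0.00039806$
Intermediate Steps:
$Q = -8$ ($Q = -6 + \left(\left(4 - 5\right) 2 + 3\right) \left(3 - 5\right) = -6 + \left(\left(-1\right) 2 + 3\right) \left(-2\right) = -6 + \left(-2 + 3\right) \left(-2\right) = -6 + 1 \left(-2\right) = -6 - 2 = -8$)
$Y{\left(g \right)} = -8$
$Z{\left(t \right)} = 314 t$ ($Z{\left(t \right)} = 157 \cdot 2 t = 314 t$)
$\frac{1}{\frac{13711}{-83593} + Z{\left(Y{\left(0 \right)} \right)}} = \frac{1}{\frac{13711}{-83593} + 314 \left(-8\right)} = \frac{1}{13711 \left(- \frac{1}{83593}\right) - 2512} = \frac{1}{- \frac{13711}{83593} - 2512} = \frac{1}{- \frac{209999327}{83593}} = - \frac{83593}{209999327}$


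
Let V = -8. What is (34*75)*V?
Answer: -20400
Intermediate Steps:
(34*75)*V = (34*75)*(-8) = 2550*(-8) = -20400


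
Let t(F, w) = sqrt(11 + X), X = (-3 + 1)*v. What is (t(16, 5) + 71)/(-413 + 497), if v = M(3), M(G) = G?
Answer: 71/84 + sqrt(5)/84 ≈ 0.87186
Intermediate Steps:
v = 3
X = -6 (X = (-3 + 1)*3 = -2*3 = -6)
t(F, w) = sqrt(5) (t(F, w) = sqrt(11 - 6) = sqrt(5))
(t(16, 5) + 71)/(-413 + 497) = (sqrt(5) + 71)/(-413 + 497) = (71 + sqrt(5))/84 = (71 + sqrt(5))*(1/84) = 71/84 + sqrt(5)/84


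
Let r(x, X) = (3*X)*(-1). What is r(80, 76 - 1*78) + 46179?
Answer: 46185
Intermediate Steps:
r(x, X) = -3*X
r(80, 76 - 1*78) + 46179 = -3*(76 - 1*78) + 46179 = -3*(76 - 78) + 46179 = -3*(-2) + 46179 = 6 + 46179 = 46185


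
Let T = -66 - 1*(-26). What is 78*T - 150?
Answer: -3270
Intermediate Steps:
T = -40 (T = -66 + 26 = -40)
78*T - 150 = 78*(-40) - 150 = -3120 - 150 = -3270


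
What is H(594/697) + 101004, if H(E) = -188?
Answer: 100816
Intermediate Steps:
H(594/697) + 101004 = -188 + 101004 = 100816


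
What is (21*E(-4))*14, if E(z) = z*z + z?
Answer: 3528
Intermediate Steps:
E(z) = z + z**2 (E(z) = z**2 + z = z + z**2)
(21*E(-4))*14 = (21*(-4*(1 - 4)))*14 = (21*(-4*(-3)))*14 = (21*12)*14 = 252*14 = 3528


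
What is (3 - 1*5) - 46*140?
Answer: -6442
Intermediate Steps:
(3 - 1*5) - 46*140 = (3 - 5) - 6440 = -2 - 6440 = -6442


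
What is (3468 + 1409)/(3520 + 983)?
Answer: 4877/4503 ≈ 1.0831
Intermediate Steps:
(3468 + 1409)/(3520 + 983) = 4877/4503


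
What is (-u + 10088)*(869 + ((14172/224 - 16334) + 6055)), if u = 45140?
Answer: 4586703171/14 ≈ 3.2762e+8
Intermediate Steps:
(-u + 10088)*(869 + ((14172/224 - 16334) + 6055)) = (-1*45140 + 10088)*(869 + ((14172/224 - 16334) + 6055)) = (-45140 + 10088)*(869 + ((14172*(1/224) - 16334) + 6055)) = -35052*(869 + ((3543/56 - 16334) + 6055)) = -35052*(869 + (-911161/56 + 6055)) = -35052*(869 - 572081/56) = -35052*(-523417/56) = 4586703171/14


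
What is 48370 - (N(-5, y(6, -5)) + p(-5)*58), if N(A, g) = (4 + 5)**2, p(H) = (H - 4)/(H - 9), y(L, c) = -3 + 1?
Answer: 337762/7 ≈ 48252.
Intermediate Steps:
y(L, c) = -2
p(H) = (-4 + H)/(-9 + H)
N(A, g) = 81 (N(A, g) = 9**2 = 81)
48370 - (N(-5, y(6, -5)) + p(-5)*58) = 48370 - (81 + ((-4 - 5)/(-9 - 5))*58) = 48370 - (81 + (-9/(-14))*58) = 48370 - (81 - 1/14*(-9)*58) = 48370 - (81 + (9/14)*58) = 48370 - (81 + 261/7) = 48370 - 1*828/7 = 48370 - 828/7 = 337762/7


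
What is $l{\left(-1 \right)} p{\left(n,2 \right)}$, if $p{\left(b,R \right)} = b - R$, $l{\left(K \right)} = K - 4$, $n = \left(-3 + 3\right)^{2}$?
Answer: $10$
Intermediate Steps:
$n = 0$ ($n = 0^{2} = 0$)
$l{\left(K \right)} = -4 + K$
$l{\left(-1 \right)} p{\left(n,2 \right)} = \left(-4 - 1\right) \left(0 - 2\right) = - 5 \left(0 - 2\right) = \left(-5\right) \left(-2\right) = 10$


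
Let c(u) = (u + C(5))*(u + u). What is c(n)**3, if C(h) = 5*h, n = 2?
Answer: 1259712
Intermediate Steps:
c(u) = 2*u*(25 + u) (c(u) = (u + 5*5)*(u + u) = (u + 25)*(2*u) = (25 + u)*(2*u) = 2*u*(25 + u))
c(n)**3 = (2*2*(25 + 2))**3 = (2*2*27)**3 = 108**3 = 1259712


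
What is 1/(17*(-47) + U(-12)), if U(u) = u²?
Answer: -1/655 ≈ -0.0015267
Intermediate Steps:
1/(17*(-47) + U(-12)) = 1/(17*(-47) + (-12)²) = 1/(-799 + 144) = 1/(-655) = -1/655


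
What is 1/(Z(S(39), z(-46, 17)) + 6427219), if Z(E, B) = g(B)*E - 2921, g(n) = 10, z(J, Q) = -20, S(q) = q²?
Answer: 1/6439508 ≈ 1.5529e-7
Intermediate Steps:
Z(E, B) = -2921 + 10*E (Z(E, B) = 10*E - 2921 = -2921 + 10*E)
1/(Z(S(39), z(-46, 17)) + 6427219) = 1/((-2921 + 10*39²) + 6427219) = 1/((-2921 + 10*1521) + 6427219) = 1/((-2921 + 15210) + 6427219) = 1/(12289 + 6427219) = 1/6439508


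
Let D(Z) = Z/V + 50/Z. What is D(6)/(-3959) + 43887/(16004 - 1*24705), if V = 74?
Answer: -19294224997/3823645749 ≈ -5.0460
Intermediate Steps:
D(Z) = 50/Z + Z/74 (D(Z) = Z/74 + 50/Z = 50/Z + Z/74)
D(6)/(-3959) + 43887/(16004 - 1*24705) = (50/6 + (1/74)*6)/(-3959) + 43887/(16004 - 1*24705) = (50*(⅙) + 3/37)*(-1/3959) + 43887/(16004 - 24705) = (25/3 + 3/37)*(-1/3959) + 43887/(-8701) = (934/111)*(-1/3959) + 43887*(-1/8701) = -934/439449 - 43887/8701 = -19294224997/3823645749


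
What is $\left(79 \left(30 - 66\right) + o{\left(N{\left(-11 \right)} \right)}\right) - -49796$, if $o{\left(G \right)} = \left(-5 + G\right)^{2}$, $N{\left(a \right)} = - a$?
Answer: $46988$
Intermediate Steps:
$\left(79 \left(30 - 66\right) + o{\left(N{\left(-11 \right)} \right)}\right) - -49796 = \left(79 \left(30 - 66\right) + \left(-5 - -11\right)^{2}\right) - -49796 = \left(79 \left(-36\right) + \left(-5 + 11\right)^{2}\right) + 49796 = \left(-2844 + 6^{2}\right) + 49796 = \left(-2844 + 36\right) + 49796 = -2808 + 49796 = 46988$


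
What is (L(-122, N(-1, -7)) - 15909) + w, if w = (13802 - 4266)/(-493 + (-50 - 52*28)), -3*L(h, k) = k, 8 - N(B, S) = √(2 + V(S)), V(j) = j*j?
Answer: -95450873/5997 + √51/3 ≈ -15914.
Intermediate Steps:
V(j) = j²
N(B, S) = 8 - √(2 + S²)
L(h, k) = -k/3
w = -9536/1999 (w = 9536/(-493 + (-50 - 1456)) = 9536/(-493 - 1506) = 9536/(-1999) = 9536*(-1/1999) = -9536/1999 ≈ -4.7704)
(L(-122, N(-1, -7)) - 15909) + w = (-(8 - √(2 + (-7)²))/3 - 15909) - 9536/1999 = (-(8 - √(2 + 49))/3 - 15909) - 9536/1999 = (-(8 - √51)/3 - 15909) - 9536/1999 = ((-8/3 + √51/3) - 15909) - 9536/1999 = (-47735/3 + √51/3) - 9536/1999 = -95450873/5997 + √51/3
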